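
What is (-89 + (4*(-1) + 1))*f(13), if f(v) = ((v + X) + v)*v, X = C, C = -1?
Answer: -29900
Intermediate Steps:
X = -1
f(v) = v*(-1 + 2*v) (f(v) = ((v - 1) + v)*v = ((-1 + v) + v)*v = (-1 + 2*v)*v = v*(-1 + 2*v))
(-89 + (4*(-1) + 1))*f(13) = (-89 + (4*(-1) + 1))*(13*(-1 + 2*13)) = (-89 + (-4 + 1))*(13*(-1 + 26)) = (-89 - 3)*(13*25) = -92*325 = -29900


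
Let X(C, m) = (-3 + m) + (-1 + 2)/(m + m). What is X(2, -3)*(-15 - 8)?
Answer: 851/6 ≈ 141.83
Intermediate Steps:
X(C, m) = -3 + m + 1/(2*m) (X(C, m) = (-3 + m) + 1/(2*m) = -3 + m + 1/(2*m))
X(2, -3)*(-15 - 8) = (-3 - 3 + (1/2)/(-3))*(-15 - 8) = (-3 - 3 + (1/2)*(-1/3))*(-23) = (-3 - 3 - 1/6)*(-23) = -37/6*(-23) = 851/6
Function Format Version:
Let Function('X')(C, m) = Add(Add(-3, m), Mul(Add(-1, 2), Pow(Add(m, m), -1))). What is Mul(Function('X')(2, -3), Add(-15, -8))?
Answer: Rational(851, 6) ≈ 141.83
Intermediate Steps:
Function('X')(C, m) = Add(-3, m, Mul(Rational(1, 2), Pow(m, -1))) (Function('X')(C, m) = Add(Add(-3, m), Mul(1, Pow(Mul(2, m), -1))) = Add(Add(-3, m), Mul(1, Mul(Rational(1, 2), Pow(m, -1)))) = Add(Add(-3, m), Mul(Rational(1, 2), Pow(m, -1))) = Add(-3, m, Mul(Rational(1, 2), Pow(m, -1))))
Mul(Function('X')(2, -3), Add(-15, -8)) = Mul(Add(-3, -3, Mul(Rational(1, 2), Pow(-3, -1))), Add(-15, -8)) = Mul(Add(-3, -3, Mul(Rational(1, 2), Rational(-1, 3))), -23) = Mul(Add(-3, -3, Rational(-1, 6)), -23) = Mul(Rational(-37, 6), -23) = Rational(851, 6)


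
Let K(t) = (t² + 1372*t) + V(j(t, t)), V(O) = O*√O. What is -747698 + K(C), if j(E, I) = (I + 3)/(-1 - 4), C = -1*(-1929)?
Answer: 5619931 - 3864*I*√2415/25 ≈ 5.6199e+6 - 7595.5*I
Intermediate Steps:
C = 1929
j(E, I) = -⅗ - I/5 (j(E, I) = (3 + I)/(-5) = (3 + I)*(-⅕) = -⅗ - I/5)
V(O) = O^(3/2)
K(t) = t² + (-⅗ - t/5)^(3/2) + 1372*t (K(t) = (t² + 1372*t) + (-⅗ - t/5)^(3/2) = t² + (-⅗ - t/5)^(3/2) + 1372*t)
-747698 + K(C) = -747698 + (1929² + 1372*1929 + √5*(-3 - 1*1929)^(3/2)/25) = -747698 + (3721041 + 2646588 + √5*(-3 - 1929)^(3/2)/25) = -747698 + (3721041 + 2646588 + √5*(-1932)^(3/2)/25) = -747698 + (3721041 + 2646588 + √5*(-3864*I*√483)/25) = -747698 + (3721041 + 2646588 - 3864*I*√2415/25) = -747698 + (6367629 - 3864*I*√2415/25) = 5619931 - 3864*I*√2415/25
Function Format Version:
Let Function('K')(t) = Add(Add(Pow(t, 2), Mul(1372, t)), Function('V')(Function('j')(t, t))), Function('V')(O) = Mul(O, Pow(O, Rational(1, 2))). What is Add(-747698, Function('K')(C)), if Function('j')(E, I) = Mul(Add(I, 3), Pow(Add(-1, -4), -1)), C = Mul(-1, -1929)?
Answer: Add(5619931, Mul(Rational(-3864, 25), I, Pow(2415, Rational(1, 2)))) ≈ Add(5.6199e+6, Mul(-7595.5, I))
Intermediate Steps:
C = 1929
Function('j')(E, I) = Add(Rational(-3, 5), Mul(Rational(-1, 5), I)) (Function('j')(E, I) = Mul(Add(3, I), Pow(-5, -1)) = Mul(Add(3, I), Rational(-1, 5)) = Add(Rational(-3, 5), Mul(Rational(-1, 5), I)))
Function('V')(O) = Pow(O, Rational(3, 2))
Function('K')(t) = Add(Pow(t, 2), Pow(Add(Rational(-3, 5), Mul(Rational(-1, 5), t)), Rational(3, 2)), Mul(1372, t)) (Function('K')(t) = Add(Add(Pow(t, 2), Mul(1372, t)), Pow(Add(Rational(-3, 5), Mul(Rational(-1, 5), t)), Rational(3, 2))) = Add(Pow(t, 2), Pow(Add(Rational(-3, 5), Mul(Rational(-1, 5), t)), Rational(3, 2)), Mul(1372, t)))
Add(-747698, Function('K')(C)) = Add(-747698, Add(Pow(1929, 2), Mul(1372, 1929), Mul(Rational(1, 25), Pow(5, Rational(1, 2)), Pow(Add(-3, Mul(-1, 1929)), Rational(3, 2))))) = Add(-747698, Add(3721041, 2646588, Mul(Rational(1, 25), Pow(5, Rational(1, 2)), Pow(Add(-3, -1929), Rational(3, 2))))) = Add(-747698, Add(3721041, 2646588, Mul(Rational(1, 25), Pow(5, Rational(1, 2)), Pow(-1932, Rational(3, 2))))) = Add(-747698, Add(3721041, 2646588, Mul(Rational(1, 25), Pow(5, Rational(1, 2)), Mul(-3864, I, Pow(483, Rational(1, 2)))))) = Add(-747698, Add(3721041, 2646588, Mul(Rational(-3864, 25), I, Pow(2415, Rational(1, 2))))) = Add(-747698, Add(6367629, Mul(Rational(-3864, 25), I, Pow(2415, Rational(1, 2))))) = Add(5619931, Mul(Rational(-3864, 25), I, Pow(2415, Rational(1, 2))))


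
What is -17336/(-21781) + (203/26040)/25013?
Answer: 1613087000609/2026686329160 ≈ 0.79592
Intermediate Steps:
-17336/(-21781) + (203/26040)/25013 = -17336*(-1/21781) + (203*(1/26040))*(1/25013) = 17336/21781 + (29/3720)*(1/25013) = 17336/21781 + 29/93048360 = 1613087000609/2026686329160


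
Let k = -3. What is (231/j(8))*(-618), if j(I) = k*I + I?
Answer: 71379/8 ≈ 8922.4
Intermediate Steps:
j(I) = -2*I (j(I) = -3*I + I = -2*I)
(231/j(8))*(-618) = (231/((-2*8)))*(-618) = (231/(-16))*(-618) = (231*(-1/16))*(-618) = -231/16*(-618) = 71379/8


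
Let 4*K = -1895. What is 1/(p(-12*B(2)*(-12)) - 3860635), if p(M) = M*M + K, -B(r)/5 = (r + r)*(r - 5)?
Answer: 4/283153965 ≈ 1.4127e-8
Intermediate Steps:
K = -1895/4 (K = (¼)*(-1895) = -1895/4 ≈ -473.75)
B(r) = -10*r*(-5 + r) (B(r) = -5*(r + r)*(r - 5) = -5*2*r*(-5 + r) = -10*r*(-5 + r))
p(M) = -1895/4 + M² (p(M) = M*M - 1895/4 = M² - 1895/4 = -1895/4 + M²)
1/(p(-12*B(2)*(-12)) - 3860635) = 1/((-1895/4 + (-120*2*(5 - 1*2)*(-12))²) - 3860635) = 1/((-1895/4 + (-120*2*(5 - 2)*(-12))²) - 3860635) = 1/((-1895/4 + (-120*2*3*(-12))²) - 3860635) = 1/((-1895/4 + (-12*60*(-12))²) - 3860635) = 1/((-1895/4 + (-720*(-12))²) - 3860635) = 1/((-1895/4 + 8640²) - 3860635) = 1/((-1895/4 + 74649600) - 3860635) = 1/(298596505/4 - 3860635) = 1/(283153965/4) = 4/283153965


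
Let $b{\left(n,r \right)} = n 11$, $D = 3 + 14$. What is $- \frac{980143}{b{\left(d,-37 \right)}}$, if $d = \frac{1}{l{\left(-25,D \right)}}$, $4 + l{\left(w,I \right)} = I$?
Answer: $- \frac{12741859}{11} \approx -1.1584 \cdot 10^{6}$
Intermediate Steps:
$D = 17$
$l{\left(w,I \right)} = -4 + I$
$d = \frac{1}{13}$ ($d = \frac{1}{-4 + 17} = \frac{1}{13} \approx 0.076923$)
$b{\left(n,r \right)} = 11 n$
$- \frac{980143}{b{\left(d,-37 \right)}} = - \frac{980143}{11 \cdot \frac{1}{13}} = - \frac{980143}{\frac{11}{13}} = \left(-980143\right) \frac{13}{11} = - \frac{12741859}{11}$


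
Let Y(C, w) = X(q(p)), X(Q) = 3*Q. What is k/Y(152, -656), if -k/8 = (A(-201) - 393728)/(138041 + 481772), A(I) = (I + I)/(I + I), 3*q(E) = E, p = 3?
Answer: 3149816/1859439 ≈ 1.6940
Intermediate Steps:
q(E) = E/3
A(I) = 1 (A(I) = (2*I)/((2*I)) = (2*I)*(1/(2*I)) = 1)
Y(C, w) = 3 (Y(C, w) = 3*((⅓)*3) = 3*1 = 3)
k = 3149816/619813 (k = -8*(1 - 393728)/(138041 + 481772) = -(-3149816)/619813 = -8*(-393727/619813) = 3149816/619813 ≈ 5.0819)
k/Y(152, -656) = (3149816/619813)/3 = (3149816/619813)*(⅓) = 3149816/1859439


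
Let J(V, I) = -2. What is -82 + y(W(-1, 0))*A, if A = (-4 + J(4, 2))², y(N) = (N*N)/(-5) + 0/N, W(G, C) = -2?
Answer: -554/5 ≈ -110.80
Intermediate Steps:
y(N) = -N²/5 (y(N) = N²*(-⅕) + 0 = -N²/5 + 0 = -N²/5)
A = 36 (A = (-4 - 2)² = (-6)² = 36)
-82 + y(W(-1, 0))*A = -82 - ⅕*(-2)²*36 = -82 - ⅕*4*36 = -82 - ⅘*36 = -82 - 144/5 = -554/5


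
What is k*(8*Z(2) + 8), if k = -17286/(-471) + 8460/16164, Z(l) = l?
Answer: 62976792/70493 ≈ 893.38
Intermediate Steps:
k = 2624033/70493 (k = -17286*(-1/471) + 8460*(1/16164) = 5762/157 + 235/449 = 2624033/70493 ≈ 37.224)
k*(8*Z(2) + 8) = 2624033*(8*2 + 8)/70493 = 2624033*(16 + 8)/70493 = (2624033/70493)*24 = 62976792/70493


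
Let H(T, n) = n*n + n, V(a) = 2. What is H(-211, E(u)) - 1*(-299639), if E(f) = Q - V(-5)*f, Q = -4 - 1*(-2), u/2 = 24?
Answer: 309145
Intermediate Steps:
u = 48 (u = 2*24 = 48)
Q = -2 (Q = -4 + 2 = -2)
E(f) = -2 - 2*f
H(T, n) = n + n² (H(T, n) = n² + n = n + n²)
H(-211, E(u)) - 1*(-299639) = (-2 - 2*48)*(1 + (-2 - 2*48)) - 1*(-299639) = (-2 - 96)*(1 + (-2 - 96)) + 299639 = -98*(1 - 98) + 299639 = -98*(-97) + 299639 = 9506 + 299639 = 309145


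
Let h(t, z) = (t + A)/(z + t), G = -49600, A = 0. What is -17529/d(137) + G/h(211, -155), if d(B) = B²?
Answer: -52136473019/3960259 ≈ -13165.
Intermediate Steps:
h(t, z) = t/(t + z) (h(t, z) = (t + 0)/(z + t) = t/(t + z))
-17529/d(137) + G/h(211, -155) = -17529/(137²) - 49600/(211/(211 - 155)) = -17529/18769 - 49600/(211/56) = -17529*1/18769 - 49600/(211*(1/56)) = -17529/18769 - 49600/211/56 = -17529/18769 - 49600*56/211 = -17529/18769 - 2777600/211 = -52136473019/3960259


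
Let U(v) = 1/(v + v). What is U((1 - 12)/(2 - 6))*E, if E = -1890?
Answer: -3780/11 ≈ -343.64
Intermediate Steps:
U(v) = 1/(2*v)
U((1 - 12)/(2 - 6))*E = (1/(2*(((1 - 12)/(2 - 6)))))*(-1890) = (1/(2*((-11/(-4)))))*(-1890) = (1/(2*((-11*(-¼)))))*(-1890) = (1/(2*(11/4)))*(-1890) = ((½)*(4/11))*(-1890) = (2/11)*(-1890) = -3780/11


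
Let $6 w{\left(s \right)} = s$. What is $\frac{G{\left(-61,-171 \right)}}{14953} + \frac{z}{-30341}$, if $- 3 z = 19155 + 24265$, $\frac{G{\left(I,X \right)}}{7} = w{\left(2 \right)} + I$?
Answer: $\frac{203534942}{453688973} \approx 0.44862$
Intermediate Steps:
$w{\left(s \right)} = \frac{s}{6}$
$G{\left(I,X \right)} = \frac{7}{3} + 7 I$ ($G{\left(I,X \right)} = 7 \left(\frac{1}{6} \cdot 2 + I\right) = 7 \left(\frac{1}{3} + I\right) = \frac{7}{3} + 7 I$)
$z = - \frac{43420}{3}$ ($z = - \frac{19155 + 24265}{3} = \left(- \frac{1}{3}\right) 43420 = - \frac{43420}{3} \approx -14473.0$)
$\frac{G{\left(-61,-171 \right)}}{14953} + \frac{z}{-30341} = \frac{\frac{7}{3} + 7 \left(-61\right)}{14953} - \frac{43420}{3 \left(-30341\right)} = \left(\frac{7}{3} - 427\right) \frac{1}{14953} - - \frac{43420}{91023} = \left(- \frac{1274}{3}\right) \frac{1}{14953} + \frac{43420}{91023} = - \frac{1274}{44859} + \frac{43420}{91023} = \frac{203534942}{453688973}$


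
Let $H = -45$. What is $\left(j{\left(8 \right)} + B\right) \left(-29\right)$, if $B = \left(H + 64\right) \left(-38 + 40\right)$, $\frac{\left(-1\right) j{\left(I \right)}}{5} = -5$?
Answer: $-1827$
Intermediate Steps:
$j{\left(I \right)} = 25$ ($j{\left(I \right)} = \left(-5\right) \left(-5\right) = 25$)
$B = 38$ ($B = \left(-45 + 64\right) \left(-38 + 40\right) = 19 \cdot 2 = 38$)
$\left(j{\left(8 \right)} + B\right) \left(-29\right) = \left(25 + 38\right) \left(-29\right) = 63 \left(-29\right) = -1827$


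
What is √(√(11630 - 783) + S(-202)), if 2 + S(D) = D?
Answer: √(-204 + √10847) ≈ 9.9926*I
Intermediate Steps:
S(D) = -2 + D
√(√(11630 - 783) + S(-202)) = √(√(11630 - 783) + (-2 - 202)) = √(√10847 - 204) = √(-204 + √10847)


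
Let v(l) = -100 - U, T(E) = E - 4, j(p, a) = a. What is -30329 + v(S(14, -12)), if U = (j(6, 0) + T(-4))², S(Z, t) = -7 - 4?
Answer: -30493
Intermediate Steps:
T(E) = -4 + E
S(Z, t) = -11
U = 64 (U = (0 + (-4 - 4))² = (0 - 8)² = (-8)² = 64)
v(l) = -164 (v(l) = -100 - 1*64 = -100 - 64 = -164)
-30329 + v(S(14, -12)) = -30329 - 164 = -30493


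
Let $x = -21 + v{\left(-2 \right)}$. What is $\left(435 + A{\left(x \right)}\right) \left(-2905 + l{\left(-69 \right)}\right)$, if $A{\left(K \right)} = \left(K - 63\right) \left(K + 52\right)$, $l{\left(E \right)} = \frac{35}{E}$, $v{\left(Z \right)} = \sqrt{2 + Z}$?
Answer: $\frac{144947040}{23} \approx 6.302 \cdot 10^{6}$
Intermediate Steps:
$x = -21$ ($x = -21 + \sqrt{2 - 2} = -21 + \sqrt{0} = -21 + 0 = -21$)
$A{\left(K \right)} = \left(-63 + K\right) \left(52 + K\right)$
$\left(435 + A{\left(x \right)}\right) \left(-2905 + l{\left(-69 \right)}\right) = \left(435 - \left(3045 - 441\right)\right) \left(-2905 + \frac{35}{-69}\right) = \left(435 + \left(-3276 + 441 + 231\right)\right) \left(-2905 + 35 \left(- \frac{1}{69}\right)\right) = \left(435 - 2604\right) \left(-2905 - \frac{35}{69}\right) = \left(-2169\right) \left(- \frac{200480}{69}\right) = \frac{144947040}{23}$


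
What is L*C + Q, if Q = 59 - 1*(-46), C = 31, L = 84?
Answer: 2709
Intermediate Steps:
Q = 105 (Q = 59 + 46 = 105)
L*C + Q = 84*31 + 105 = 2604 + 105 = 2709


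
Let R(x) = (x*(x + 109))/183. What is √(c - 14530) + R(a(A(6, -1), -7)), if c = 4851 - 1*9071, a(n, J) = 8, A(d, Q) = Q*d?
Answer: 312/61 + 25*I*√30 ≈ 5.1148 + 136.93*I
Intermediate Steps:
R(x) = x*(109 + x)/183 (R(x) = (x*(109 + x))*(1/183) = x*(109 + x)/183)
c = -4220 (c = 4851 - 9071 = -4220)
√(c - 14530) + R(a(A(6, -1), -7)) = √(-4220 - 14530) + (1/183)*8*(109 + 8) = √(-18750) + (1/183)*8*117 = 25*I*√30 + 312/61 = 312/61 + 25*I*√30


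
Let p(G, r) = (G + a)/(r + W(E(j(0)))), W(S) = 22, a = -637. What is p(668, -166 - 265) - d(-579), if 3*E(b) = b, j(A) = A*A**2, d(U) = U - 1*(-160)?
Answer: 171340/409 ≈ 418.92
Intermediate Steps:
d(U) = 160 + U (d(U) = U + 160 = 160 + U)
j(A) = A**3
E(b) = b/3
p(G, r) = (-637 + G)/(22 + r) (p(G, r) = (G - 637)/(r + 22) = (-637 + G)/(22 + r))
p(668, -166 - 265) - d(-579) = (-637 + 668)/(22 + (-166 - 265)) - (160 - 579) = 31/(22 - 431) - 1*(-419) = 31/(-409) + 419 = -1/409*31 + 419 = -31/409 + 419 = 171340/409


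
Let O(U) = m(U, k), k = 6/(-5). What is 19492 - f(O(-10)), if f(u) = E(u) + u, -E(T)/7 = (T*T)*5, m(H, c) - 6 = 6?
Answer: 24520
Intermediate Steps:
k = -6/5 (k = 6*(-⅕) = -6/5 ≈ -1.2000)
m(H, c) = 12 (m(H, c) = 6 + 6 = 12)
O(U) = 12
E(T) = -35*T² (E(T) = -7*T*T*5 = -7*T²*5 = -35*T²)
f(u) = u - 35*u² (f(u) = -35*u² + u = u - 35*u²)
19492 - f(O(-10)) = 19492 - 12*(1 - 35*12) = 19492 - 12*(1 - 420) = 19492 - 12*(-419) = 19492 - 1*(-5028) = 19492 + 5028 = 24520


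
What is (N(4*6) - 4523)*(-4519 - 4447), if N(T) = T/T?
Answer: 40544252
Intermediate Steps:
N(T) = 1
(N(4*6) - 4523)*(-4519 - 4447) = (1 - 4523)*(-4519 - 4447) = -4522*(-8966) = 40544252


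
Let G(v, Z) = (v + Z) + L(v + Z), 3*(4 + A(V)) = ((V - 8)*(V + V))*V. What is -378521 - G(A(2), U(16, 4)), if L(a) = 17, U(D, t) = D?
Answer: -378534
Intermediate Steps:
A(V) = -4 + 2*V²*(-8 + V)/3 (A(V) = -4 + (((V - 8)*(V + V))*V)/3 = -4 + (((-8 + V)*(2*V))*V)/3 = -4 + ((2*V*(-8 + V))*V)/3 = -4 + (2*V²*(-8 + V))/3 = -4 + 2*V²*(-8 + V)/3)
G(v, Z) = 17 + Z + v (G(v, Z) = (v + Z) + 17 = (Z + v) + 17 = 17 + Z + v)
-378521 - G(A(2), U(16, 4)) = -378521 - (17 + 16 + (-4 - 16/3*2² + (⅔)*2³)) = -378521 - (17 + 16 + (-4 - 16/3*4 + (⅔)*8)) = -378521 - (17 + 16 + (-4 - 64/3 + 16/3)) = -378521 - (17 + 16 - 20) = -378521 - 1*13 = -378521 - 13 = -378534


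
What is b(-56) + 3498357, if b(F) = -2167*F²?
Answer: -3297355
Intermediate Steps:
b(-56) + 3498357 = -2167*(-56)² + 3498357 = -2167*3136 + 3498357 = -6795712 + 3498357 = -3297355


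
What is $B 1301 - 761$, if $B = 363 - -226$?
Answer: $765528$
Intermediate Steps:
$B = 589$ ($B = 363 + 226 = 589$)
$B 1301 - 761 = 589 \cdot 1301 - 761 = 766289 - 761 = 765528$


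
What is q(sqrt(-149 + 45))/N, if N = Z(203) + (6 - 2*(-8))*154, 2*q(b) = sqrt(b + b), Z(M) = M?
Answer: 26**(1/4)*sqrt(I)/3591 ≈ 0.00044464 + 0.00044464*I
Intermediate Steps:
q(b) = sqrt(2)*sqrt(b)/2 (q(b) = sqrt(b + b)/2 = sqrt(2*b)/2 = (sqrt(2)*sqrt(b))/2 = sqrt(2)*sqrt(b)/2)
N = 3591 (N = 203 + (6 - 2*(-8))*154 = 203 + (6 + 16)*154 = 203 + 22*154 = 203 + 3388 = 3591)
q(sqrt(-149 + 45))/N = (sqrt(2)*sqrt(sqrt(-149 + 45))/2)/3591 = (sqrt(2)*sqrt(sqrt(-104))/2)*(1/3591) = (sqrt(2)*sqrt(2*I*sqrt(26))/2)*(1/3591) = (sqrt(2)*(2**(3/4)*13**(1/4)*sqrt(I))/2)*(1/3591) = (26**(1/4)*sqrt(I))*(1/3591) = 26**(1/4)*sqrt(I)/3591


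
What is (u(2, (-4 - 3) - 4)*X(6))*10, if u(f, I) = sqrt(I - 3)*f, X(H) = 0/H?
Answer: 0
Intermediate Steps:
X(H) = 0
u(f, I) = f*sqrt(-3 + I) (u(f, I) = sqrt(-3 + I)*f = f*sqrt(-3 + I))
(u(2, (-4 - 3) - 4)*X(6))*10 = ((2*sqrt(-3 + ((-4 - 3) - 4)))*0)*10 = ((2*sqrt(-3 + (-7 - 4)))*0)*10 = ((2*sqrt(-3 - 11))*0)*10 = ((2*sqrt(-14))*0)*10 = ((2*(I*sqrt(14)))*0)*10 = ((2*I*sqrt(14))*0)*10 = 0*10 = 0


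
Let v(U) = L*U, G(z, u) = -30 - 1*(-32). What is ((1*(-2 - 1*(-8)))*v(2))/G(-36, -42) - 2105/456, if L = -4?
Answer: -13049/456 ≈ -28.616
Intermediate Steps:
G(z, u) = 2 (G(z, u) = -30 + 32 = 2)
v(U) = -4*U
((1*(-2 - 1*(-8)))*v(2))/G(-36, -42) - 2105/456 = ((1*(-2 - 1*(-8)))*(-4*2))/2 - 2105/456 = ((1*(-2 + 8))*(-8))*(1/2) - 2105*1/456 = ((1*6)*(-8))*(1/2) - 2105/456 = (6*(-8))*(1/2) - 2105/456 = -48*1/2 - 2105/456 = -24 - 2105/456 = -13049/456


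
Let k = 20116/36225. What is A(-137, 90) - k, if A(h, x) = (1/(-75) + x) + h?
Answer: -1723174/36225 ≈ -47.569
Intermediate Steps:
A(h, x) = -1/75 + h + x (A(h, x) = (-1/75 + x) + h = -1/75 + h + x)
k = 20116/36225 (k = 20116*(1/36225) = 20116/36225 ≈ 0.55531)
A(-137, 90) - k = (-1/75 - 137 + 90) - 1*20116/36225 = -3526/75 - 20116/36225 = -1723174/36225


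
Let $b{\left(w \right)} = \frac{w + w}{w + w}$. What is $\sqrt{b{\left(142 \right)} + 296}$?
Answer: $3 \sqrt{33} \approx 17.234$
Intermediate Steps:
$b{\left(w \right)} = 1$ ($b{\left(w \right)} = \frac{2 w}{2 w} = 2 w \frac{1}{2 w} = 1$)
$\sqrt{b{\left(142 \right)} + 296} = \sqrt{1 + 296} = \sqrt{297} = 3 \sqrt{33}$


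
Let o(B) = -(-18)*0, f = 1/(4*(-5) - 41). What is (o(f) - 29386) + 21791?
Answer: -7595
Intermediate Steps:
f = -1/61 (f = 1/(-20 - 41) = 1/(-61) = -1/61 ≈ -0.016393)
o(B) = 0 (o(B) = -6*0 = 0)
(o(f) - 29386) + 21791 = (0 - 29386) + 21791 = -29386 + 21791 = -7595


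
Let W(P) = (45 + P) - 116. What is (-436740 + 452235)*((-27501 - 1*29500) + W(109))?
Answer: -882641685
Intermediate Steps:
W(P) = -71 + P
(-436740 + 452235)*((-27501 - 1*29500) + W(109)) = (-436740 + 452235)*((-27501 - 1*29500) + (-71 + 109)) = 15495*((-27501 - 29500) + 38) = 15495*(-57001 + 38) = 15495*(-56963) = -882641685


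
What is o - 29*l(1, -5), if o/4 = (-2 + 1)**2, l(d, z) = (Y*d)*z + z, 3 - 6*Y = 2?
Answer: 1039/6 ≈ 173.17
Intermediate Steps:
Y = 1/6 (Y = 1/2 - 1/6*2 = 1/2 - 1/3 = 1/6 ≈ 0.16667)
l(d, z) = z + d*z/6 (l(d, z) = (d/6)*z + z = d*z/6 + z = z + d*z/6)
o = 4 (o = 4*(-2 + 1)**2 = 4*(-1)**2 = 4*1 = 4)
o - 29*l(1, -5) = 4 - 29*(-5)*(6 + 1)/6 = 4 - 29*(-5)*7/6 = 4 - 29*(-35/6) = 4 + 1015/6 = 1039/6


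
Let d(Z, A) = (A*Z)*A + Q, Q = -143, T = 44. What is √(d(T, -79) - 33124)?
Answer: √241337 ≈ 491.26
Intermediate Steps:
d(Z, A) = -143 + Z*A² (d(Z, A) = (A*Z)*A - 143 = Z*A² - 143 = -143 + Z*A²)
√(d(T, -79) - 33124) = √((-143 + 44*(-79)²) - 33124) = √((-143 + 44*6241) - 33124) = √((-143 + 274604) - 33124) = √(274461 - 33124) = √241337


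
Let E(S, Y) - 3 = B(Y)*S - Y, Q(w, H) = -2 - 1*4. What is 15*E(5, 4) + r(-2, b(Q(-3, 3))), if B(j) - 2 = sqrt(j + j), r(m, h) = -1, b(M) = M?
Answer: 134 + 150*sqrt(2) ≈ 346.13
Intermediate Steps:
Q(w, H) = -6 (Q(w, H) = -2 - 4 = -6)
B(j) = 2 + sqrt(2)*sqrt(j) (B(j) = 2 + sqrt(j + j) = 2 + sqrt(2*j) = 2 + sqrt(2)*sqrt(j))
E(S, Y) = 3 - Y + S*(2 + sqrt(2)*sqrt(Y)) (E(S, Y) = 3 + ((2 + sqrt(2)*sqrt(Y))*S - Y) = 3 + (S*(2 + sqrt(2)*sqrt(Y)) - Y) = 3 + (-Y + S*(2 + sqrt(2)*sqrt(Y))) = 3 - Y + S*(2 + sqrt(2)*sqrt(Y)))
15*E(5, 4) + r(-2, b(Q(-3, 3))) = 15*(3 - 1*4 + 5*(2 + sqrt(2)*sqrt(4))) - 1 = 15*(3 - 4 + 5*(2 + sqrt(2)*2)) - 1 = 15*(3 - 4 + 5*(2 + 2*sqrt(2))) - 1 = 15*(3 - 4 + (10 + 10*sqrt(2))) - 1 = 15*(9 + 10*sqrt(2)) - 1 = (135 + 150*sqrt(2)) - 1 = 134 + 150*sqrt(2)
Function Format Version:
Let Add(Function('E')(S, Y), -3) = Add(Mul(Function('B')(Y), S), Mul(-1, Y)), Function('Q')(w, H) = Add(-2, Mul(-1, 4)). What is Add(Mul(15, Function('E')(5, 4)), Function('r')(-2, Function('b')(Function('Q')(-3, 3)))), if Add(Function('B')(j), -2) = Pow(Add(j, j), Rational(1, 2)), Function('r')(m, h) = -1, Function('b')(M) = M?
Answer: Add(134, Mul(150, Pow(2, Rational(1, 2)))) ≈ 346.13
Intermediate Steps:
Function('Q')(w, H) = -6 (Function('Q')(w, H) = Add(-2, -4) = -6)
Function('B')(j) = Add(2, Mul(Pow(2, Rational(1, 2)), Pow(j, Rational(1, 2)))) (Function('B')(j) = Add(2, Pow(Add(j, j), Rational(1, 2))) = Add(2, Pow(Mul(2, j), Rational(1, 2))) = Add(2, Mul(Pow(2, Rational(1, 2)), Pow(j, Rational(1, 2)))))
Function('E')(S, Y) = Add(3, Mul(-1, Y), Mul(S, Add(2, Mul(Pow(2, Rational(1, 2)), Pow(Y, Rational(1, 2)))))) (Function('E')(S, Y) = Add(3, Add(Mul(Add(2, Mul(Pow(2, Rational(1, 2)), Pow(Y, Rational(1, 2)))), S), Mul(-1, Y))) = Add(3, Add(Mul(S, Add(2, Mul(Pow(2, Rational(1, 2)), Pow(Y, Rational(1, 2))))), Mul(-1, Y))) = Add(3, Add(Mul(-1, Y), Mul(S, Add(2, Mul(Pow(2, Rational(1, 2)), Pow(Y, Rational(1, 2))))))) = Add(3, Mul(-1, Y), Mul(S, Add(2, Mul(Pow(2, Rational(1, 2)), Pow(Y, Rational(1, 2)))))))
Add(Mul(15, Function('E')(5, 4)), Function('r')(-2, Function('b')(Function('Q')(-3, 3)))) = Add(Mul(15, Add(3, Mul(-1, 4), Mul(5, Add(2, Mul(Pow(2, Rational(1, 2)), Pow(4, Rational(1, 2))))))), -1) = Add(Mul(15, Add(3, -4, Mul(5, Add(2, Mul(Pow(2, Rational(1, 2)), 2))))), -1) = Add(Mul(15, Add(3, -4, Mul(5, Add(2, Mul(2, Pow(2, Rational(1, 2))))))), -1) = Add(Mul(15, Add(3, -4, Add(10, Mul(10, Pow(2, Rational(1, 2)))))), -1) = Add(Mul(15, Add(9, Mul(10, Pow(2, Rational(1, 2))))), -1) = Add(Add(135, Mul(150, Pow(2, Rational(1, 2)))), -1) = Add(134, Mul(150, Pow(2, Rational(1, 2))))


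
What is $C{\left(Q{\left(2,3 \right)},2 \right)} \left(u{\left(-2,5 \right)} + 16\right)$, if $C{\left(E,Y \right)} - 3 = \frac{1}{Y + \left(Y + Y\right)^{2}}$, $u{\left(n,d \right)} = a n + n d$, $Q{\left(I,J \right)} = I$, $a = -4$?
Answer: $\frac{385}{9} \approx 42.778$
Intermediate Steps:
$u{\left(n,d \right)} = - 4 n + d n$ ($u{\left(n,d \right)} = - 4 n + n d = - 4 n + d n$)
$C{\left(E,Y \right)} = 3 + \frac{1}{Y + 4 Y^{2}}$ ($C{\left(E,Y \right)} = 3 + \frac{1}{Y + \left(Y + Y\right)^{2}} = 3 + \frac{1}{Y + \left(2 Y\right)^{2}} = 3 + \frac{1}{Y + 4 Y^{2}}$)
$C{\left(Q{\left(2,3 \right)},2 \right)} \left(u{\left(-2,5 \right)} + 16\right) = \frac{1 + 3 \cdot 2 + 12 \cdot 2^{2}}{2 \left(1 + 4 \cdot 2\right)} \left(- 2 \left(-4 + 5\right) + 16\right) = \frac{1 + 6 + 12 \cdot 4}{2 \left(1 + 8\right)} \left(\left(-2\right) 1 + 16\right) = \frac{1 + 6 + 48}{2 \cdot 9} \left(-2 + 16\right) = \frac{1}{2} \cdot \frac{1}{9} \cdot 55 \cdot 14 = \frac{55}{18} \cdot 14 = \frac{385}{9}$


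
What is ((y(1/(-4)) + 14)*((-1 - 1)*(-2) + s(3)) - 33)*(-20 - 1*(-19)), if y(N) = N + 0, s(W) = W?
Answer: -253/4 ≈ -63.250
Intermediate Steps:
y(N) = N
((y(1/(-4)) + 14)*((-1 - 1)*(-2) + s(3)) - 33)*(-20 - 1*(-19)) = ((1/(-4) + 14)*((-1 - 1)*(-2) + 3) - 33)*(-20 - 1*(-19)) = ((-¼ + 14)*(-2*(-2) + 3) - 33)*(-20 + 19) = (55*(4 + 3)/4 - 33)*(-1) = ((55/4)*7 - 33)*(-1) = (385/4 - 33)*(-1) = (253/4)*(-1) = -253/4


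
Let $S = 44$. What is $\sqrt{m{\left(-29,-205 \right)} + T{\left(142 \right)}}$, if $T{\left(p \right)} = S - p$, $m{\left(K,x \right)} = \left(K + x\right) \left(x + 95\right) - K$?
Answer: $\sqrt{25671} \approx 160.22$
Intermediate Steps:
$m{\left(K,x \right)} = - K + \left(95 + x\right) \left(K + x\right)$ ($m{\left(K,x \right)} = \left(K + x\right) \left(95 + x\right) - K = \left(95 + x\right) \left(K + x\right) - K = - K + \left(95 + x\right) \left(K + x\right)$)
$T{\left(p \right)} = 44 - p$
$\sqrt{m{\left(-29,-205 \right)} + T{\left(142 \right)}} = \sqrt{\left(\left(-205\right)^{2} + 94 \left(-29\right) + 95 \left(-205\right) - -5945\right) + \left(44 - 142\right)} = \sqrt{\left(42025 - 2726 - 19475 + 5945\right) + \left(44 - 142\right)} = \sqrt{25769 - 98} = \sqrt{25671}$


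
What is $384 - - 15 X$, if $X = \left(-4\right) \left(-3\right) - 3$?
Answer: $519$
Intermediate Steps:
$X = 9$ ($X = 12 - 3 = 9$)
$384 - - 15 X = 384 - \left(-15\right) 9 = 384 - -135 = 384 + 135 = 519$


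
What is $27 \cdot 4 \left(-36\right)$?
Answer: $-3888$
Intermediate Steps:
$27 \cdot 4 \left(-36\right) = 108 \left(-36\right) = -3888$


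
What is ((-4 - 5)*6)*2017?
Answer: -108918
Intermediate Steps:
((-4 - 5)*6)*2017 = -9*6*2017 = -54*2017 = -108918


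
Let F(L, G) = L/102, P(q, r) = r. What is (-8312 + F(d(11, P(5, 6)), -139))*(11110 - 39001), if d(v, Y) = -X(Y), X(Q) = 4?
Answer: 3941128458/17 ≈ 2.3183e+8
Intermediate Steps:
d(v, Y) = -4 (d(v, Y) = -1*4 = -4)
F(L, G) = L/102 (F(L, G) = L*(1/102) = L/102)
(-8312 + F(d(11, P(5, 6)), -139))*(11110 - 39001) = (-8312 + (1/102)*(-4))*(11110 - 39001) = (-8312 - 2/51)*(-27891) = -423914/51*(-27891) = 3941128458/17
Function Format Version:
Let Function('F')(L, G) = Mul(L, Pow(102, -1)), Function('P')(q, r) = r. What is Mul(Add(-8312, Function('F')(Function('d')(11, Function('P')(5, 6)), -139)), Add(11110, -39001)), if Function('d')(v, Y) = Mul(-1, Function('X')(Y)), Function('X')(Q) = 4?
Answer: Rational(3941128458, 17) ≈ 2.3183e+8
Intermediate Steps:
Function('d')(v, Y) = -4 (Function('d')(v, Y) = Mul(-1, 4) = -4)
Function('F')(L, G) = Mul(Rational(1, 102), L) (Function('F')(L, G) = Mul(L, Rational(1, 102)) = Mul(Rational(1, 102), L))
Mul(Add(-8312, Function('F')(Function('d')(11, Function('P')(5, 6)), -139)), Add(11110, -39001)) = Mul(Add(-8312, Mul(Rational(1, 102), -4)), Add(11110, -39001)) = Mul(Add(-8312, Rational(-2, 51)), -27891) = Mul(Rational(-423914, 51), -27891) = Rational(3941128458, 17)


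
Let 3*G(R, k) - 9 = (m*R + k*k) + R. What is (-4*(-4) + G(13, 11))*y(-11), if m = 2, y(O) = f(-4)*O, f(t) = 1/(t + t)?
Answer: 2387/24 ≈ 99.458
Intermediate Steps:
f(t) = 1/(2*t)
y(O) = -O/8 (y(O) = ((½)/(-4))*O = ((½)*(-¼))*O = -O/8)
G(R, k) = 3 + R + k²/3 (G(R, k) = 3 + ((2*R + k*k) + R)/3 = 3 + ((2*R + k²) + R)/3 = 3 + ((k² + 2*R) + R)/3 = 3 + (k² + 3*R)/3 = 3 + (R + k²/3) = 3 + R + k²/3)
(-4*(-4) + G(13, 11))*y(-11) = (-4*(-4) + (3 + 13 + (⅓)*11²))*(-⅛*(-11)) = (16 + (3 + 13 + (⅓)*121))*(11/8) = (16 + (3 + 13 + 121/3))*(11/8) = (16 + 169/3)*(11/8) = (217/3)*(11/8) = 2387/24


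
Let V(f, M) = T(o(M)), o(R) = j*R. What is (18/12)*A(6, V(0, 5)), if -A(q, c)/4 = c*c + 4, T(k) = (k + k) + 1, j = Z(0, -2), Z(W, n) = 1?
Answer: -750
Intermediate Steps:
j = 1
o(R) = R (o(R) = 1*R = R)
T(k) = 1 + 2*k (T(k) = 2*k + 1 = 1 + 2*k)
V(f, M) = 1 + 2*M
A(q, c) = -16 - 4*c² (A(q, c) = -4*(c*c + 4) = -4*(c² + 4) = -4*(4 + c²) = -16 - 4*c²)
(18/12)*A(6, V(0, 5)) = (18/12)*(-16 - 4*(1 + 2*5)²) = (18*(1/12))*(-16 - 4*(1 + 10)²) = 3*(-16 - 4*11²)/2 = 3*(-16 - 4*121)/2 = 3*(-16 - 484)/2 = (3/2)*(-500) = -750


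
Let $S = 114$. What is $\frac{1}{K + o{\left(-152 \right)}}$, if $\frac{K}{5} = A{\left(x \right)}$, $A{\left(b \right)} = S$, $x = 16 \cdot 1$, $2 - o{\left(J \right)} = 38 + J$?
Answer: $\frac{1}{686} \approx 0.0014577$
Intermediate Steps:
$o{\left(J \right)} = -36 - J$ ($o{\left(J \right)} = 2 - \left(38 + J\right) = -36 - J$)
$x = 16$
$A{\left(b \right)} = 114$
$K = 570$ ($K = 5 \cdot 114 = 570$)
$\frac{1}{K + o{\left(-152 \right)}} = \frac{1}{570 - -116} = \frac{1}{570 + \left(-36 + 152\right)} = \frac{1}{570 + 116} = \frac{1}{686}$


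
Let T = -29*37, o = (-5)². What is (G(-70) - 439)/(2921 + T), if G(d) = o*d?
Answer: -199/168 ≈ -1.1845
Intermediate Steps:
o = 25
G(d) = 25*d
T = -1073
(G(-70) - 439)/(2921 + T) = (25*(-70) - 439)/(2921 - 1073) = (-1750 - 439)/1848 = -2189*1/1848 = -199/168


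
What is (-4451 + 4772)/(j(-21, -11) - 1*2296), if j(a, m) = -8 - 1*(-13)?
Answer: -321/2291 ≈ -0.14011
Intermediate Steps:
j(a, m) = 5 (j(a, m) = -8 + 13 = 5)
(-4451 + 4772)/(j(-21, -11) - 1*2296) = (-4451 + 4772)/(5 - 1*2296) = 321/(5 - 2296) = 321/(-2291) = 321*(-1/2291) = -321/2291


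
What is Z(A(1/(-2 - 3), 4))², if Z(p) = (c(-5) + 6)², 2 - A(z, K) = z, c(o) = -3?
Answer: 81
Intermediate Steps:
A(z, K) = 2 - z
Z(p) = 9 (Z(p) = (-3 + 6)² = 3² = 9)
Z(A(1/(-2 - 3), 4))² = 9² = 81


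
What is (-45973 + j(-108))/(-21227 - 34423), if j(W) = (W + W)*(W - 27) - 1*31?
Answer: 8422/27825 ≈ 0.30268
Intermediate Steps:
j(W) = -31 + 2*W*(-27 + W) (j(W) = (2*W)*(-27 + W) - 31 = 2*W*(-27 + W) - 31 = -31 + 2*W*(-27 + W))
(-45973 + j(-108))/(-21227 - 34423) = (-45973 + (-31 - 54*(-108) + 2*(-108)**2))/(-21227 - 34423) = (-45973 + (-31 + 5832 + 2*11664))/(-55650) = (-45973 + (-31 + 5832 + 23328))*(-1/55650) = (-45973 + 29129)*(-1/55650) = -16844*(-1/55650) = 8422/27825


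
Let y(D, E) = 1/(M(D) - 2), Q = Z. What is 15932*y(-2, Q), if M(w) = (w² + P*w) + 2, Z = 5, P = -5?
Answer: 1138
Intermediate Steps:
M(w) = 2 + w² - 5*w (M(w) = (w² - 5*w) + 2 = 2 + w² - 5*w)
Q = 5
y(D, E) = 1/(D² - 5*D) (y(D, E) = 1/((2 + D² - 5*D) - 2) = 1/(D² - 5*D))
15932*y(-2, Q) = 15932*(1/((-2)*(-5 - 2))) = 15932*(-½/(-7)) = 15932*(-½*(-⅐)) = 15932*(1/14) = 1138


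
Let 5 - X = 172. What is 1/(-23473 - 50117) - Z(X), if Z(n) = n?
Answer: 12289529/73590 ≈ 167.00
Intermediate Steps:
X = -167 (X = 5 - 1*172 = 5 - 172 = -167)
1/(-23473 - 50117) - Z(X) = 1/(-23473 - 50117) - 1*(-167) = 1/(-73590) + 167 = -1/73590 + 167 = 12289529/73590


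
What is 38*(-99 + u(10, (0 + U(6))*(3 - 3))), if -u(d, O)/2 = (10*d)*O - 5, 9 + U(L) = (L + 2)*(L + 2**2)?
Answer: -3382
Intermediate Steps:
U(L) = -9 + (2 + L)*(4 + L) (U(L) = -9 + (L + 2)*(L + 2**2) = -9 + (2 + L)*(L + 4) = -9 + (2 + L)*(4 + L))
u(d, O) = 10 - 20*O*d (u(d, O) = -2*((10*d)*O - 5) = -2*(10*O*d - 5) = -2*(-5 + 10*O*d) = 10 - 20*O*d)
38*(-99 + u(10, (0 + U(6))*(3 - 3))) = 38*(-99 + (10 - 20*(0 + (-1 + 6**2 + 6*6))*(3 - 3)*10)) = 38*(-99 + (10 - 20*(0 + (-1 + 36 + 36))*0*10)) = 38*(-99 + (10 - 20*(0 + 71)*0*10)) = 38*(-99 + (10 - 20*71*0*10)) = 38*(-99 + (10 - 20*0*10)) = 38*(-99 + (10 + 0)) = 38*(-99 + 10) = 38*(-89) = -3382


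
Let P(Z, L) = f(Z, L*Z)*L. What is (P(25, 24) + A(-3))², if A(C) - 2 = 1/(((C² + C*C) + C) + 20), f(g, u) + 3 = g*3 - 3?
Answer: 3367596961/1225 ≈ 2.7491e+6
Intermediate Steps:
f(g, u) = -6 + 3*g (f(g, u) = -3 + (g*3 - 3) = -3 + (3*g - 3) = -3 + (-3 + 3*g) = -6 + 3*g)
A(C) = 2 + 1/(20 + C + 2*C²) (A(C) = 2 + 1/(((C² + C*C) + C) + 20) = 2 + 1/(((C² + C²) + C) + 20) = 2 + 1/((2*C² + C) + 20) = 2 + 1/((C + 2*C²) + 20) = 2 + 1/(20 + C + 2*C²))
P(Z, L) = L*(-6 + 3*Z) (P(Z, L) = (-6 + 3*Z)*L = L*(-6 + 3*Z))
(P(25, 24) + A(-3))² = (3*24*(-2 + 25) + (41 + 2*(-3) + 4*(-3)²)/(20 - 3 + 2*(-3)²))² = (3*24*23 + (41 - 6 + 4*9)/(20 - 3 + 2*9))² = (1656 + (41 - 6 + 36)/(20 - 3 + 18))² = (1656 + 71/35)² = (58031/35)² = 3367596961/1225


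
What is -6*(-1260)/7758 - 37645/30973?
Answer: -3216335/13349363 ≈ -0.24094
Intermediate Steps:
-6*(-1260)/7758 - 37645/30973 = 7560*(1/7758) - 37645*1/30973 = 420/431 - 37645/30973 = -3216335/13349363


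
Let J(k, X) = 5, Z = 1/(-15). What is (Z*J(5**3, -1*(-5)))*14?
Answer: -14/3 ≈ -4.6667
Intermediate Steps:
Z = -1/15 ≈ -0.066667
(Z*J(5**3, -1*(-5)))*14 = -1/15*5*14 = -1/3*14 = -14/3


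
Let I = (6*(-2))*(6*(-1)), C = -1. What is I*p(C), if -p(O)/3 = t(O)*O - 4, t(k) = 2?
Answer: 1296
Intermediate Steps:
p(O) = 12 - 6*O (p(O) = -3*(2*O - 4) = -3*(-4 + 2*O) = 12 - 6*O)
I = 72 (I = -12*(-6) = 72)
I*p(C) = 72*(12 - 6*(-1)) = 72*(12 + 6) = 72*18 = 1296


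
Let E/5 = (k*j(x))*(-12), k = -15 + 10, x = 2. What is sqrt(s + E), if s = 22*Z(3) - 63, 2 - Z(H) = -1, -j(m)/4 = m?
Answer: I*sqrt(2397) ≈ 48.959*I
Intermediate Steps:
j(m) = -4*m
k = -5
Z(H) = 3 (Z(H) = 2 - 1*(-1) = 2 + 1 = 3)
E = -2400 (E = 5*(-(-20)*2*(-12)) = 5*(-5*(-8)*(-12)) = 5*(40*(-12)) = 5*(-480) = -2400)
s = 3 (s = 22*3 - 63 = 66 - 63 = 3)
sqrt(s + E) = sqrt(3 - 2400) = sqrt(-2397) = I*sqrt(2397)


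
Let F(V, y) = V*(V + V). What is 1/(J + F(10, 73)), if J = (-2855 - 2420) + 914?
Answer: -1/4161 ≈ -0.00024033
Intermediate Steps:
F(V, y) = 2*V**2 (F(V, y) = V*(2*V) = 2*V**2)
J = -4361 (J = -5275 + 914 = -4361)
1/(J + F(10, 73)) = 1/(-4361 + 2*10**2) = 1/(-4361 + 2*100) = 1/(-4361 + 200) = 1/(-4161) = -1/4161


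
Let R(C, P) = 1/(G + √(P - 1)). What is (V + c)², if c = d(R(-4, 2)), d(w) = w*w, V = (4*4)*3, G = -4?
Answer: 187489/81 ≈ 2314.7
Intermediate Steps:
R(C, P) = 1/(-4 + √(-1 + P)) (R(C, P) = 1/(-4 + √(P - 1)) = 1/(-4 + √(-1 + P)))
V = 48 (V = 16*3 = 48)
d(w) = w²
c = ⅑ (c = (1/(-4 + √(-1 + 2)))² = (1/(-4 + √1))² = (1/(-4 + 1))² = (1/(-3))² = (-⅓)² = ⅑ ≈ 0.11111)
(V + c)² = (48 + ⅑)² = (433/9)² = 187489/81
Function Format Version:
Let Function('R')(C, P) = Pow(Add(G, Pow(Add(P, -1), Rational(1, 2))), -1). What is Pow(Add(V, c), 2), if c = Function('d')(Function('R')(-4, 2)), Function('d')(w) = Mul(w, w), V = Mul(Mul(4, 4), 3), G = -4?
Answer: Rational(187489, 81) ≈ 2314.7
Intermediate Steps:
Function('R')(C, P) = Pow(Add(-4, Pow(Add(-1, P), Rational(1, 2))), -1) (Function('R')(C, P) = Pow(Add(-4, Pow(Add(P, -1), Rational(1, 2))), -1) = Pow(Add(-4, Pow(Add(-1, P), Rational(1, 2))), -1))
V = 48 (V = Mul(16, 3) = 48)
Function('d')(w) = Pow(w, 2)
c = Rational(1, 9) (c = Pow(Pow(Add(-4, Pow(Add(-1, 2), Rational(1, 2))), -1), 2) = Pow(Pow(Add(-4, Pow(1, Rational(1, 2))), -1), 2) = Pow(Pow(Add(-4, 1), -1), 2) = Pow(Pow(-3, -1), 2) = Pow(Rational(-1, 3), 2) = Rational(1, 9) ≈ 0.11111)
Pow(Add(V, c), 2) = Pow(Add(48, Rational(1, 9)), 2) = Pow(Rational(433, 9), 2) = Rational(187489, 81)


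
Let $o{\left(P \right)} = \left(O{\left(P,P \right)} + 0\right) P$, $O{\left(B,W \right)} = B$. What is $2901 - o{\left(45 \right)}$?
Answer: $876$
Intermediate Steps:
$o{\left(P \right)} = P^{2}$ ($o{\left(P \right)} = \left(P + 0\right) P = P P = P^{2}$)
$2901 - o{\left(45 \right)} = 2901 - 45^{2} = 2901 - 2025 = 876$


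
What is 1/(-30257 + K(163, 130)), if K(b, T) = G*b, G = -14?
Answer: -1/32539 ≈ -3.0732e-5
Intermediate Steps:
K(b, T) = -14*b
1/(-30257 + K(163, 130)) = 1/(-30257 - 14*163) = 1/(-30257 - 2282) = 1/(-32539) = -1/32539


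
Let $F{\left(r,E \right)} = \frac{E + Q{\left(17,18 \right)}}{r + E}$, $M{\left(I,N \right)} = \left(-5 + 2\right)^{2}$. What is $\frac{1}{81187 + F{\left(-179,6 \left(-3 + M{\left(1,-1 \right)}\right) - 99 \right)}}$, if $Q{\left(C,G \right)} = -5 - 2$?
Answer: $\frac{121}{9823662} \approx 1.2317 \cdot 10^{-5}$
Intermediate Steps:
$M{\left(I,N \right)} = 9$ ($M{\left(I,N \right)} = \left(-3\right)^{2} = 9$)
$Q{\left(C,G \right)} = -7$
$F{\left(r,E \right)} = \frac{-7 + E}{E + r}$ ($F{\left(r,E \right)} = \frac{E - 7}{r + E} = \frac{-7 + E}{E + r}$)
$\frac{1}{81187 + F{\left(-179,6 \left(-3 + M{\left(1,-1 \right)}\right) - 99 \right)}} = \frac{1}{81187 + \frac{-7 + \left(6 \left(-3 + 9\right) - 99\right)}{\left(6 \left(-3 + 9\right) - 99\right) - 179}} = \frac{1}{81187 + \frac{-7 + \left(6 \cdot 6 - 99\right)}{\left(6 \cdot 6 - 99\right) - 179}} = \frac{1}{81187 + \frac{-7 + \left(36 - 99\right)}{\left(36 - 99\right) - 179}} = \frac{1}{81187 + \frac{-7 - 63}{-63 - 179}} = \frac{1}{81187 + \frac{1}{-242} \left(-70\right)} = \frac{1}{81187 - - \frac{35}{121}} = \frac{1}{81187 + \frac{35}{121}} = \frac{1}{\frac{9823662}{121}} = \frac{121}{9823662}$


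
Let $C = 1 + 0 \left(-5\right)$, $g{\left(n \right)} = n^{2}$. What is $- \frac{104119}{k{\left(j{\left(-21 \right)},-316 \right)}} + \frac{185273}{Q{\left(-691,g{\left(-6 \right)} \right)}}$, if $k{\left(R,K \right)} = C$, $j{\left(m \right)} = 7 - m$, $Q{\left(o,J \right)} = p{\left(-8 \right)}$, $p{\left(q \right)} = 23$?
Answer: $- \frac{2209464}{23} \approx -96064.0$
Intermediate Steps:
$Q{\left(o,J \right)} = 23$
$C = 1$ ($C = 1 + 0 = 1$)
$k{\left(R,K \right)} = 1$
$- \frac{104119}{k{\left(j{\left(-21 \right)},-316 \right)}} + \frac{185273}{Q{\left(-691,g{\left(-6 \right)} \right)}} = - \frac{104119}{1} + \frac{185273}{23} = \left(-104119\right) 1 + 185273 \cdot \frac{1}{23} = -104119 + \frac{185273}{23} = - \frac{2209464}{23}$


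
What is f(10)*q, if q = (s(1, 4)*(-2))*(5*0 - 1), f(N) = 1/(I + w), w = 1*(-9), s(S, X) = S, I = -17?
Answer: -1/13 ≈ -0.076923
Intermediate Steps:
w = -9
f(N) = -1/26 (f(N) = 1/(-17 - 9) = 1/(-26) = -1/26)
q = 2 (q = (1*(-2))*(5*0 - 1) = -2*(0 - 1) = -2*(-1) = 2)
f(10)*q = -1/26*2 = -1/13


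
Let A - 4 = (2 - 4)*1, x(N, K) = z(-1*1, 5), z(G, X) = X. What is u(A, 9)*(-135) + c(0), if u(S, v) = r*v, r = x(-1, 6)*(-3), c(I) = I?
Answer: 18225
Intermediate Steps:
x(N, K) = 5
r = -15 (r = 5*(-3) = -15)
A = 2 (A = 4 + (2 - 4)*1 = 4 - 2*1 = 4 - 2 = 2)
u(S, v) = -15*v
u(A, 9)*(-135) + c(0) = -15*9*(-135) + 0 = -135*(-135) + 0 = 18225 + 0 = 18225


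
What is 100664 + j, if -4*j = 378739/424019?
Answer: 170733415725/1696076 ≈ 1.0066e+5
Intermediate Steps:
j = -378739/1696076 (j = -378739/(4*424019) = -¼*378739/424019 = -378739/1696076 ≈ -0.22330)
100664 + j = 100664 - 378739/1696076 = 170733415725/1696076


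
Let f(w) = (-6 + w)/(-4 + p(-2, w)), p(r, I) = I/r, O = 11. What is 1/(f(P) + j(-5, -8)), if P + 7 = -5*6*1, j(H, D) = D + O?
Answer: 29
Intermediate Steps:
j(H, D) = 11 + D (j(H, D) = D + 11 = 11 + D)
P = -37 (P = -7 - 5*6*1 = -7 - 30*1 = -7 - 30 = -37)
f(w) = (-6 + w)/(-4 - w/2) (f(w) = (-6 + w)/(-4 + w/(-2)) = (-6 + w)/(-4 + w*(-½)) = (-6 + w)/(-4 - w/2))
1/(f(P) + j(-5, -8)) = 1/(2*(6 - 1*(-37))/(8 - 37) + (11 - 8)) = 1/(2*(6 + 37)/(-29) + 3) = 1/(2*(-1/29)*43 + 3) = 1/(-86/29 + 3) = 1/(1/29) = 29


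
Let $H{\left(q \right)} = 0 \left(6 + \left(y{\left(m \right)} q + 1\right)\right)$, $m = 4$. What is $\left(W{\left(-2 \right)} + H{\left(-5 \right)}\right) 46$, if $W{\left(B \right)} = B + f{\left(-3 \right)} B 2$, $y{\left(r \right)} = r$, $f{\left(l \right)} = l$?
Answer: $460$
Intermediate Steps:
$W{\left(B \right)} = - 5 B$ ($W{\left(B \right)} = B + - 3 B 2 = B - 6 B = - 5 B$)
$H{\left(q \right)} = 0$ ($H{\left(q \right)} = 0 \left(6 + \left(4 q + 1\right)\right) = 0 \left(6 + \left(1 + 4 q\right)\right) = 0 \left(7 + 4 q\right) = 0$)
$\left(W{\left(-2 \right)} + H{\left(-5 \right)}\right) 46 = \left(\left(-5\right) \left(-2\right) + 0\right) 46 = \left(10 + 0\right) 46 = 10 \cdot 46 = 460$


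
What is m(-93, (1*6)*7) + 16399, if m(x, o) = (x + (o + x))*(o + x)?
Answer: 23743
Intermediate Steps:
m(x, o) = (o + x)*(o + 2*x) (m(x, o) = (o + 2*x)*(o + x) = (o + x)*(o + 2*x))
m(-93, (1*6)*7) + 16399 = (((1*6)*7)**2 + 2*(-93)**2 + 3*((1*6)*7)*(-93)) + 16399 = ((6*7)**2 + 2*8649 + 3*(6*7)*(-93)) + 16399 = (42**2 + 17298 + 3*42*(-93)) + 16399 = (1764 + 17298 - 11718) + 16399 = 7344 + 16399 = 23743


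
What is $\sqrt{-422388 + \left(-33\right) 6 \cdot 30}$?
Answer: $18 i \sqrt{1322} \approx 654.47 i$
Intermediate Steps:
$\sqrt{-422388 + \left(-33\right) 6 \cdot 30} = \sqrt{-422388 - 5940} = \sqrt{-428328} = 18 i \sqrt{1322}$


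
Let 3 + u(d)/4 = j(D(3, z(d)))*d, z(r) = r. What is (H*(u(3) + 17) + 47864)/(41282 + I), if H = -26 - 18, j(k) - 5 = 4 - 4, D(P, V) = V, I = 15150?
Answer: 11251/14108 ≈ 0.79749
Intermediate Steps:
j(k) = 5 (j(k) = 5 + (4 - 4) = 5 + 0 = 5)
H = -44
u(d) = -12 + 20*d (u(d) = -12 + 4*(5*d) = -12 + 20*d)
(H*(u(3) + 17) + 47864)/(41282 + I) = (-44*((-12 + 20*3) + 17) + 47864)/(41282 + 15150) = (-44*((-12 + 60) + 17) + 47864)/56432 = (-44*(48 + 17) + 47864)*(1/56432) = (-44*65 + 47864)*(1/56432) = (-2860 + 47864)*(1/56432) = 45004*(1/56432) = 11251/14108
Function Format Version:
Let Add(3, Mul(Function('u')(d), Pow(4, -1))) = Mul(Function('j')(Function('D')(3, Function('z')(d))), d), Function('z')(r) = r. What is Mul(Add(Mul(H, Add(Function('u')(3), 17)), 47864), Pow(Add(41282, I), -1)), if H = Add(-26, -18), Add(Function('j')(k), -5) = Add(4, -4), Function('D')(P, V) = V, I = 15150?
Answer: Rational(11251, 14108) ≈ 0.79749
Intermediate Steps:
Function('j')(k) = 5 (Function('j')(k) = Add(5, Add(4, -4)) = Add(5, 0) = 5)
H = -44
Function('u')(d) = Add(-12, Mul(20, d)) (Function('u')(d) = Add(-12, Mul(4, Mul(5, d))) = Add(-12, Mul(20, d)))
Mul(Add(Mul(H, Add(Function('u')(3), 17)), 47864), Pow(Add(41282, I), -1)) = Mul(Add(Mul(-44, Add(Add(-12, Mul(20, 3)), 17)), 47864), Pow(Add(41282, 15150), -1)) = Mul(Add(Mul(-44, Add(Add(-12, 60), 17)), 47864), Pow(56432, -1)) = Mul(Add(Mul(-44, Add(48, 17)), 47864), Rational(1, 56432)) = Mul(Add(Mul(-44, 65), 47864), Rational(1, 56432)) = Mul(Add(-2860, 47864), Rational(1, 56432)) = Mul(45004, Rational(1, 56432)) = Rational(11251, 14108)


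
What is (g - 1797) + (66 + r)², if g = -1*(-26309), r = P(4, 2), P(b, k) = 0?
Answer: 28868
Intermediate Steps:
r = 0
g = 26309
(g - 1797) + (66 + r)² = (26309 - 1797) + (66 + 0)² = 24512 + 66² = 24512 + 4356 = 28868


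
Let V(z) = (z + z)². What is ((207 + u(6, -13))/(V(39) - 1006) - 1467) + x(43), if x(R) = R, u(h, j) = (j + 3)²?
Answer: -7230765/5078 ≈ -1423.9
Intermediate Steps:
u(h, j) = (3 + j)²
V(z) = 4*z² (V(z) = (2*z)² = 4*z²)
((207 + u(6, -13))/(V(39) - 1006) - 1467) + x(43) = ((207 + (3 - 13)²)/(4*39² - 1006) - 1467) + 43 = ((207 + (-10)²)/(4*1521 - 1006) - 1467) + 43 = ((207 + 100)/(6084 - 1006) - 1467) + 43 = (307/5078 - 1467) + 43 = -7449119/5078 + 43 = -7230765/5078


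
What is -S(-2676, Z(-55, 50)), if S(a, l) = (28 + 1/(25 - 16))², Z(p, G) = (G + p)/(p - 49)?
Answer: -64009/81 ≈ -790.23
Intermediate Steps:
Z(p, G) = (G + p)/(-49 + p)
S(a, l) = 64009/81 (S(a, l) = (28 + 1/9)² = (28 + ⅑)² = (253/9)² = 64009/81)
-S(-2676, Z(-55, 50)) = -1*64009/81 = -64009/81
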